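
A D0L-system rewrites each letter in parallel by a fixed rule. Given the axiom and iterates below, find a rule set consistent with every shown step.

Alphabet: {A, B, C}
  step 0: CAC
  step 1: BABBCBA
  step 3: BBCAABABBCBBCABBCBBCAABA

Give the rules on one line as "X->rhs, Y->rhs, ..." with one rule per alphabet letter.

  step 0 ⇒ step 1: CAC ⇒ BA·BBC·BA
    A ↦ BBC
    C ↦ BA
    B ↦ A  (constrained at step 1)

A->BBC, B->A, C->BA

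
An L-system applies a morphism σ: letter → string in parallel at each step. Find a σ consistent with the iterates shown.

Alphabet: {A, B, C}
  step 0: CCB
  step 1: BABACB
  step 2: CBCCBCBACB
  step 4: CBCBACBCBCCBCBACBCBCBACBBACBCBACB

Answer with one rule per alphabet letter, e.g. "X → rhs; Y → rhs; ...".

  step 1 ⇒ step 2: BABACB ⇒ CB·C·CB·C·BA·CB
    A ↦ C
    B ↦ CB
    C ↦ BA

A->C, B->CB, C->BA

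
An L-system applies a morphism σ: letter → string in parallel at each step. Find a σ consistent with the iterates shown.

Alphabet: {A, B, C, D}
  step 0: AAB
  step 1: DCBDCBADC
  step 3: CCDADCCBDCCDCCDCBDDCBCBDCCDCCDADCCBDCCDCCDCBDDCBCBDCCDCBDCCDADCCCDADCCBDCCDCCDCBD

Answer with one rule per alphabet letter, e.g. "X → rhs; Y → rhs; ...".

A->DCB, B->ADC, C->CCD, D->CBD

  step 0 ⇒ step 1: AAB ⇒ DCB·DCB·ADC
    A ↦ DCB
    B ↦ ADC
    C ↦ CCD  (constrained at step 1)
    D ↦ CBD  (constrained at step 1)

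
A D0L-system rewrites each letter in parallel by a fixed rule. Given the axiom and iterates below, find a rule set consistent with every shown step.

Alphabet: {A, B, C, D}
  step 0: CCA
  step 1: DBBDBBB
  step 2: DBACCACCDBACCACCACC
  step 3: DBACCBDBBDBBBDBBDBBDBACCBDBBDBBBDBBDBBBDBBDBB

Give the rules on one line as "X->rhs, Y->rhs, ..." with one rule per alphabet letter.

A->B, B->ACC, C->DBB, D->DB

  step 2 ⇒ step 3: DBACCACCDBACCACCACC ⇒ DB·ACC·B·DBB·DBB·B·DBB·DBB·DB·ACC·B·DBB·DBB·B·DBB·DBB·B·DBB·DBB
    A ↦ B
    B ↦ ACC
    C ↦ DBB
    D ↦ DB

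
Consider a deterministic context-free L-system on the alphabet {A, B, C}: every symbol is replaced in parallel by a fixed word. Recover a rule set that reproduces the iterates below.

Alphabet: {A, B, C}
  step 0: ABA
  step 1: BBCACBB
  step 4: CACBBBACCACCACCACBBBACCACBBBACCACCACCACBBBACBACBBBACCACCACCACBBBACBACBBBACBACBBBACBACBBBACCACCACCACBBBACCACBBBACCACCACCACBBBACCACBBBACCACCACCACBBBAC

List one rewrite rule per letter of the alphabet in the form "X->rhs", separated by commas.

A->BB, B->CAC, C->BAC

  step 0 ⇒ step 1: ABA ⇒ BB·CAC·BB
    A ↦ BB
    B ↦ CAC
    C ↦ BAC  (constrained at step 1)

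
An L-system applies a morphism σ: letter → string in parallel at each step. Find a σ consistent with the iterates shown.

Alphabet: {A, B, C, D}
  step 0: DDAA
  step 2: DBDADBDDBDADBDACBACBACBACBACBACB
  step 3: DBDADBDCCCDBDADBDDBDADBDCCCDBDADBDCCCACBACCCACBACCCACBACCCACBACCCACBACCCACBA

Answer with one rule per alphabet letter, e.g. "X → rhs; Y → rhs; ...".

  step 2 ⇒ step 3: DBDADBDDBDADBDACBACBACBACBACBACB ⇒ DBD·A·DBD·CCC·DBD·A·DBD·DBD·A·DBD·CCC·DBD·A·DBD·CCC·ACB·A·CCC·ACB·A·CCC·ACB·A·CCC·ACB·A·CCC·ACB·A·CCC·ACB·A
    A ↦ CCC
    B ↦ A
    C ↦ ACB
    D ↦ DBD

A->CCC, B->A, C->ACB, D->DBD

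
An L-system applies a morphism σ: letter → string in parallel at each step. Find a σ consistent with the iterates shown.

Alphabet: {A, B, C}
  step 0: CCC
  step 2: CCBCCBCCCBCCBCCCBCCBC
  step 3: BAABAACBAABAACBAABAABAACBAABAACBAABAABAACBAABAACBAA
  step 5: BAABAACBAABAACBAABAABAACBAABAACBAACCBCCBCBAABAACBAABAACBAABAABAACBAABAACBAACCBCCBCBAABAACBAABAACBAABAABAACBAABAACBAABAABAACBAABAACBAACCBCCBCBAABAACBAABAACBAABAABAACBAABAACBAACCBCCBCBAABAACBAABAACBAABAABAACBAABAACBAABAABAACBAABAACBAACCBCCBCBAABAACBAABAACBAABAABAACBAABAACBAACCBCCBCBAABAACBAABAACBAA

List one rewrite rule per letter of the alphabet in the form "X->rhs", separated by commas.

  step 2 ⇒ step 3: CCBCCBCCCBCCBCCCBCCBC ⇒ BAA·BAA·C·BAA·BAA·C·BAA·BAA·BAA·C·BAA·BAA·C·BAA·BAA·BAA·C·BAA·BAA·C·BAA
    B ↦ C
    C ↦ BAA
    A ↦ CBC  (constrained at step 3)

A->CBC, B->C, C->BAA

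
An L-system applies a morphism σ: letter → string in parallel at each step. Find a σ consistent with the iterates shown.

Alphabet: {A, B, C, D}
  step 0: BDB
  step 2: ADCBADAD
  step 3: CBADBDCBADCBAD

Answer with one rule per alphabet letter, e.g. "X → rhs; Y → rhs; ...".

  step 2 ⇒ step 3: ADCBADAD ⇒ CB·AD·B·D·CB·AD·CB·AD
    A ↦ CB
    B ↦ D
    C ↦ B
    D ↦ AD

A->CB, B->D, C->B, D->AD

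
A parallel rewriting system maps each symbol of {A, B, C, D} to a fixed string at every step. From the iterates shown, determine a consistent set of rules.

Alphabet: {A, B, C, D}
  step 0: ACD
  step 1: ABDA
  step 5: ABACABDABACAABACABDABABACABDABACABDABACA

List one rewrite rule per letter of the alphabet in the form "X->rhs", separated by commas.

  step 0 ⇒ step 1: ACD ⇒ AB·D·A
    A ↦ AB
    C ↦ D
    D ↦ A
    B ↦ AC  (constrained at step 1)

A->AB, B->AC, C->D, D->A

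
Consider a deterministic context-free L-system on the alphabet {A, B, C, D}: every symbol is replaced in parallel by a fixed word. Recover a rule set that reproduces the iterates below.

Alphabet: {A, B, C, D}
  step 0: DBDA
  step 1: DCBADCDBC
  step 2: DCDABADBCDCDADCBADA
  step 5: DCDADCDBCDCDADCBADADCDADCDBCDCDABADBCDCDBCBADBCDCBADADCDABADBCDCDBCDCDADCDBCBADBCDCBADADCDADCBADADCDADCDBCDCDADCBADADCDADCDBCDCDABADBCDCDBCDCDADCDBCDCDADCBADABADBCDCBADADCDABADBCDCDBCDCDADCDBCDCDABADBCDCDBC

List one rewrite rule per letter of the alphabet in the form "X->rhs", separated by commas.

  step 1 ⇒ step 2: DCBADCDBC ⇒ DC·DA·BA·DBC·DC·DA·DC·BA·DA
    A ↦ DBC
    B ↦ BA
    C ↦ DA
    D ↦ DC

A->DBC, B->BA, C->DA, D->DC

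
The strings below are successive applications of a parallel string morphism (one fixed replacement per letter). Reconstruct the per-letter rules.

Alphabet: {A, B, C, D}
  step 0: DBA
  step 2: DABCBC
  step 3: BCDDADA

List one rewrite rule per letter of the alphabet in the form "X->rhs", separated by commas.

  step 2 ⇒ step 3: DABCBC ⇒ BC·D·D·A·D·A
    A ↦ D
    B ↦ D
    C ↦ A
    D ↦ BC

A->D, B->D, C->A, D->BC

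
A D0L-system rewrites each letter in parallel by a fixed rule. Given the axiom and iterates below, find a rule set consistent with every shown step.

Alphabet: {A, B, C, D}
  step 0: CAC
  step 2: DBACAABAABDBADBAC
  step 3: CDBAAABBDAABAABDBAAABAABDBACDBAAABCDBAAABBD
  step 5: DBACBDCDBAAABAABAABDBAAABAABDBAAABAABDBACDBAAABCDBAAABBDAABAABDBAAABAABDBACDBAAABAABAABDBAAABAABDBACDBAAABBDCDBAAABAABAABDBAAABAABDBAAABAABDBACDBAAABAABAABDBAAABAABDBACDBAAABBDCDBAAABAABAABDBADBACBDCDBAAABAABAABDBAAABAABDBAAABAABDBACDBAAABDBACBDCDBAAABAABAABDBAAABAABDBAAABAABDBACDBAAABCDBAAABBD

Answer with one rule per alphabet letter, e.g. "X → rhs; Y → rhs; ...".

A->AAB, B->DBA, C->BD, D->C

  step 2 ⇒ step 3: DBACAABAABDBADBAC ⇒ C·DBA·AAB·BD·AAB·AAB·DBA·AAB·AAB·DBA·C·DBA·AAB·C·DBA·AAB·BD
    A ↦ AAB
    B ↦ DBA
    C ↦ BD
    D ↦ C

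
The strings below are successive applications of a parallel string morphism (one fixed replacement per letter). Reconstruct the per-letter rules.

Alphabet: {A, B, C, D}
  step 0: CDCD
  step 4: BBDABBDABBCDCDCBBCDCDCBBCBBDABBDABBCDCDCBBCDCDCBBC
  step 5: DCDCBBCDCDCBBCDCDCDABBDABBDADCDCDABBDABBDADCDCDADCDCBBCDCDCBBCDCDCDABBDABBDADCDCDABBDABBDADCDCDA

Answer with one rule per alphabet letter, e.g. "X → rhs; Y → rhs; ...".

A->C, B->DC, C->DA, D->BB

  step 4 ⇒ step 5: BBDABBDABBCDCDCBBCDCDCBBCBBDABBDABBCDCDCBBCDCDCBBC ⇒ DC·DC·BB·C·DC·DC·BB·C·DC·DC·DA·BB·DA·BB·DA·DC·DC·DA·BB·DA·BB·DA·DC·DC·DA·DC·DC·BB·C·DC·DC·BB·C·DC·DC·DA·BB·DA·BB·DA·DC·DC·DA·BB·DA·BB·DA·DC·DC·DA
    A ↦ C
    B ↦ DC
    C ↦ DA
    D ↦ BB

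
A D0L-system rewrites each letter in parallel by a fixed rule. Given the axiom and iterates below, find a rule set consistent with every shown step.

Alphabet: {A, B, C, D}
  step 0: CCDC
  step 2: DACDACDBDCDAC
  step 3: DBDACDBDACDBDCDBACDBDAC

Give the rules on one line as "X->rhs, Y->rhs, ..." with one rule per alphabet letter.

A->D, B->DC, C->AC, D->DB

  step 2 ⇒ step 3: DACDACDBDCDAC ⇒ DB·D·AC·DB·D·AC·DB·DC·DB·AC·DB·D·AC
    A ↦ D
    B ↦ DC
    C ↦ AC
    D ↦ DB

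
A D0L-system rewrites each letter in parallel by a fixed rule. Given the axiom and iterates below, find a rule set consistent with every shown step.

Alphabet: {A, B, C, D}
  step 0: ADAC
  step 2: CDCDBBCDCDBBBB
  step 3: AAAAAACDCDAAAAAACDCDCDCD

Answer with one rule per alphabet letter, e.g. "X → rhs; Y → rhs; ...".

A->BB, B->CD, C->AA, D->A

  step 2 ⇒ step 3: CDCDBBCDCDBBBB ⇒ AA·A·AA·A·CD·CD·AA·A·AA·A·CD·CD·CD·CD
    B ↦ CD
    C ↦ AA
    D ↦ A
    A ↦ BB  (constrained at step 0)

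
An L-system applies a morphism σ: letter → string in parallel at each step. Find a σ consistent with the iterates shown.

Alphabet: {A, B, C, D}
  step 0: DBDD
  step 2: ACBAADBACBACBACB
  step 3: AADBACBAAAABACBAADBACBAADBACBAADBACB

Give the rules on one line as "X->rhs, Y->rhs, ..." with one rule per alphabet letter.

A->AA, B->ACB, C->DB, D->B

  step 2 ⇒ step 3: ACBAADBACBACBACB ⇒ AA·DB·ACB·AA·AA·B·ACB·AA·DB·ACB·AA·DB·ACB·AA·DB·ACB
    A ↦ AA
    B ↦ ACB
    C ↦ DB
    D ↦ B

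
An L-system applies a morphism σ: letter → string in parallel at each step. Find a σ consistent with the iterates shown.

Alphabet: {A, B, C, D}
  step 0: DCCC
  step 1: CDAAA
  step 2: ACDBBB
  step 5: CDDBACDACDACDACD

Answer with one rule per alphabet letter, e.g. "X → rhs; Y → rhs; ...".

  step 1 ⇒ step 2: CDAAA ⇒ A·CD·B·B·B
    A ↦ B
    C ↦ A
    D ↦ CD
    B ↦ D  (constrained at step 2)

A->B, B->D, C->A, D->CD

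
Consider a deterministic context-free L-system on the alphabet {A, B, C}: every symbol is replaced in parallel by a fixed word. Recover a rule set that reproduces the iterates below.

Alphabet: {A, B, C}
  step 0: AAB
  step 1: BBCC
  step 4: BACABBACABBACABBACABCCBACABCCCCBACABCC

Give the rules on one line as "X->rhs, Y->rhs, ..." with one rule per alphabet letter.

A->B, B->CC, C->ACA

  step 0 ⇒ step 1: AAB ⇒ B·B·CC
    A ↦ B
    B ↦ CC
    C ↦ ACA  (constrained at step 1)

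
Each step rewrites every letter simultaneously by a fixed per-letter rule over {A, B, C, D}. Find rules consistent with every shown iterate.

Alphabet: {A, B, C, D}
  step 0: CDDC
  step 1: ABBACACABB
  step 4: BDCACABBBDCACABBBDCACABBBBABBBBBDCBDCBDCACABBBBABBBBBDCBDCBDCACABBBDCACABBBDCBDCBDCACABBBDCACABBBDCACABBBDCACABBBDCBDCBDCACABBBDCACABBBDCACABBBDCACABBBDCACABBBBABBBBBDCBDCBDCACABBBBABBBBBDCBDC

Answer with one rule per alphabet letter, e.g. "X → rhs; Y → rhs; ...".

A->BB, B->BDC, C->ABB, D->AC

  step 0 ⇒ step 1: CDDC ⇒ ABB·AC·AC·ABB
    C ↦ ABB
    D ↦ AC
    A ↦ BB  (constrained at step 1)
    B ↦ BDC  (constrained at step 1)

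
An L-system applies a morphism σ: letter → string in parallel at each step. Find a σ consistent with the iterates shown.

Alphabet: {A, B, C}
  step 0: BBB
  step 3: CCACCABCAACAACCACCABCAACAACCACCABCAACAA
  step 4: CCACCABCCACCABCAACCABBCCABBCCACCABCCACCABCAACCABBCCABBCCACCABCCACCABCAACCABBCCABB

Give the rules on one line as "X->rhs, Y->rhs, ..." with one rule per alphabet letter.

  step 3 ⇒ step 4: CCACCABCAACAACCACCABCAACAACCACCABCAACAA ⇒ CCA·CCA·B·CCA·CCA·B·CAA·CCA·B·B·CCA·B·B·CCA·CCA·B·CCA·CCA·B·CAA·CCA·B·B·CCA·B·B·CCA·CCA·B·CCA·CCA·B·CAA·CCA·B·B·CCA·B·B
    A ↦ B
    B ↦ CAA
    C ↦ CCA

A->B, B->CAA, C->CCA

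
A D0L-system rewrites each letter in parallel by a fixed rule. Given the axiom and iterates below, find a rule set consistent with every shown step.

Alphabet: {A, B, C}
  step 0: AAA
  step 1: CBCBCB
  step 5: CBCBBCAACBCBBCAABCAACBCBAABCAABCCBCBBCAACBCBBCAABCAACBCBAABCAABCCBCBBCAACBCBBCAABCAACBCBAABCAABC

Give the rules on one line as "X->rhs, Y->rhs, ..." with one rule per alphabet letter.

A->CB, B->BC, C->AA

  step 0 ⇒ step 1: AAA ⇒ CB·CB·CB
    A ↦ CB
    B ↦ BC  (constrained at step 1)
    C ↦ AA  (constrained at step 1)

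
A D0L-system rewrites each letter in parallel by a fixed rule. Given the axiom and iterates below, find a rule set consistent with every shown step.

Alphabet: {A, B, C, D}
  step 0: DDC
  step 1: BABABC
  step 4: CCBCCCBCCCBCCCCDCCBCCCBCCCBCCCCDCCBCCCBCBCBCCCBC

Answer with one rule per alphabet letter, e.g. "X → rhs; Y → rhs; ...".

  step 0 ⇒ step 1: DDC ⇒ BA·BA·BC
    C ↦ BC
    D ↦ BA
    A ↦ CD  (constrained at step 1)
    B ↦ CC  (constrained at step 1)

A->CD, B->CC, C->BC, D->BA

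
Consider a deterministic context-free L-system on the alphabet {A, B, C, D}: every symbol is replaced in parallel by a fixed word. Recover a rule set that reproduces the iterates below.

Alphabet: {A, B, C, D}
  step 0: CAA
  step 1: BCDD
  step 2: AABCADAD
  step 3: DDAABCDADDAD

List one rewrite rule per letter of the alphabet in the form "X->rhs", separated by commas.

  step 2 ⇒ step 3: AABCADAD ⇒ D·D·AA·BC·D·AD·D·AD
    A ↦ D
    B ↦ AA
    C ↦ BC
    D ↦ AD

A->D, B->AA, C->BC, D->AD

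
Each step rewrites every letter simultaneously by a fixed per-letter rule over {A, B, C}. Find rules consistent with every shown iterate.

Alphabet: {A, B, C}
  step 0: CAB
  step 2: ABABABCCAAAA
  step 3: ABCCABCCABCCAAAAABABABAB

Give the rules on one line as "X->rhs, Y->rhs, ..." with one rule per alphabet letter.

  step 2 ⇒ step 3: ABABABCCAAAA ⇒ AB·CC·AB·CC·AB·CC·AA·AA·AB·AB·AB·AB
    A ↦ AB
    B ↦ CC
    C ↦ AA

A->AB, B->CC, C->AA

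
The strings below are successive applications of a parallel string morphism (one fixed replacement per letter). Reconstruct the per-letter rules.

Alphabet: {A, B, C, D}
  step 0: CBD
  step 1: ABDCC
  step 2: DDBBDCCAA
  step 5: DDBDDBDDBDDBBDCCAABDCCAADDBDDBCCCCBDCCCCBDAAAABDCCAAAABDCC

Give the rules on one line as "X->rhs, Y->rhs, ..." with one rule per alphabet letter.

A->DDB, B->BD, C->A, D->CC

  step 1 ⇒ step 2: ABDCC ⇒ DDB·BD·CC·A·A
    A ↦ DDB
    B ↦ BD
    C ↦ A
    D ↦ CC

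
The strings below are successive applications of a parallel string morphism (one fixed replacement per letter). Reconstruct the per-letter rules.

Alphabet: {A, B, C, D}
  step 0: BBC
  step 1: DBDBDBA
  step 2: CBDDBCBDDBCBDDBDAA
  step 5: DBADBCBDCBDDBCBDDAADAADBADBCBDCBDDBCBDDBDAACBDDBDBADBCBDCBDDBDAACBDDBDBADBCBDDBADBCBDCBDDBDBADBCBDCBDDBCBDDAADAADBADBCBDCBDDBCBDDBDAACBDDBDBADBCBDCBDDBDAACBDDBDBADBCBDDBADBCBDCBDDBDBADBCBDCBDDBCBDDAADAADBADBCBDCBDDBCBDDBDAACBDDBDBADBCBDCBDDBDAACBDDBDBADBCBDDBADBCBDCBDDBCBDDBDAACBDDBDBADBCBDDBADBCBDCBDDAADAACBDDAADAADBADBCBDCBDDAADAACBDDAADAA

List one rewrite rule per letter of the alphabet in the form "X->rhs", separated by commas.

A->DAA, B->DB, C->DBA, D->CBD

  step 1 ⇒ step 2: DBDBDBA ⇒ CBD·DB·CBD·DB·CBD·DB·DAA
    A ↦ DAA
    B ↦ DB
    D ↦ CBD
  step 0 ⇒ step 1: BBC ⇒ DB·DB·DBA
    C ↦ DBA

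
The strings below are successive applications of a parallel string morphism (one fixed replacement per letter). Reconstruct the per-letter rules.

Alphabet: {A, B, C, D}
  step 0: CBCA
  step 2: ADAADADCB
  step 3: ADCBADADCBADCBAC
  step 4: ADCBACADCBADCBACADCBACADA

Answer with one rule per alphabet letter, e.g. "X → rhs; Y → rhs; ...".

A->AD, B->C, C->A, D->CB

  step 3 ⇒ step 4: ADCBADADCBADCBAC ⇒ AD·CB·A·C·AD·CB·AD·CB·A·C·AD·CB·A·C·AD·A
    A ↦ AD
    B ↦ C
    C ↦ A
    D ↦ CB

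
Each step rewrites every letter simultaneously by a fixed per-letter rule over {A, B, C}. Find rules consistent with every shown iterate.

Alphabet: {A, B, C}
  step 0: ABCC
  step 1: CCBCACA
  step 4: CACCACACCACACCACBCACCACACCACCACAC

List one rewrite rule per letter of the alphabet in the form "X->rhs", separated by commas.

A->C, B->CB, C->CA

  step 0 ⇒ step 1: ABCC ⇒ C·CB·CA·CA
    A ↦ C
    B ↦ CB
    C ↦ CA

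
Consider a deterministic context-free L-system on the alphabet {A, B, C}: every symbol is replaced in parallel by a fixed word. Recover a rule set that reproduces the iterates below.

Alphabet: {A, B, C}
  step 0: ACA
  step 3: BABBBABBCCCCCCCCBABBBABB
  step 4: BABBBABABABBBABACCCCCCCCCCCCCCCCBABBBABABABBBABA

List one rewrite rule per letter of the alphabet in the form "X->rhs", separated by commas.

A->BB, B->BA, C->CC

  step 3 ⇒ step 4: BABBBABBCCCCCCCCBABBBABB ⇒ BA·BB·BA·BA·BA·BB·BA·BA·CC·CC·CC·CC·CC·CC·CC·CC·BA·BB·BA·BA·BA·BB·BA·BA
    A ↦ BB
    B ↦ BA
    C ↦ CC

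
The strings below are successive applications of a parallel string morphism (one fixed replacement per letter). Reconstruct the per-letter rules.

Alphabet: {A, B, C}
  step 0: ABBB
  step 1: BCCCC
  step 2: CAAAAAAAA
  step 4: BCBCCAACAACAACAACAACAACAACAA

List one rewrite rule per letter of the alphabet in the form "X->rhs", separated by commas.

A->BC, B->C, C->AA

  step 1 ⇒ step 2: BCCCC ⇒ C·AA·AA·AA·AA
    B ↦ C
    C ↦ AA
  step 0 ⇒ step 1: ABBB ⇒ BC·C·C·C
    A ↦ BC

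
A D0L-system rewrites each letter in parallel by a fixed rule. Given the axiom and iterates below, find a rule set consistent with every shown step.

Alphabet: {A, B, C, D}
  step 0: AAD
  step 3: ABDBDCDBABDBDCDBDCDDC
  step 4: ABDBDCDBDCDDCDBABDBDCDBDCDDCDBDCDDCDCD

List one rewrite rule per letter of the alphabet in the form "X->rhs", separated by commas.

  step 3 ⇒ step 4: ABDBDCDBABDBDCDBDCDDC ⇒ AB·DB·DC·DB·DC·D·DC·DB·AB·DB·DC·DB·DC·D·DC·DB·DC·D·DC·DC·D
    A ↦ AB
    B ↦ DB
    C ↦ D
    D ↦ DC

A->AB, B->DB, C->D, D->DC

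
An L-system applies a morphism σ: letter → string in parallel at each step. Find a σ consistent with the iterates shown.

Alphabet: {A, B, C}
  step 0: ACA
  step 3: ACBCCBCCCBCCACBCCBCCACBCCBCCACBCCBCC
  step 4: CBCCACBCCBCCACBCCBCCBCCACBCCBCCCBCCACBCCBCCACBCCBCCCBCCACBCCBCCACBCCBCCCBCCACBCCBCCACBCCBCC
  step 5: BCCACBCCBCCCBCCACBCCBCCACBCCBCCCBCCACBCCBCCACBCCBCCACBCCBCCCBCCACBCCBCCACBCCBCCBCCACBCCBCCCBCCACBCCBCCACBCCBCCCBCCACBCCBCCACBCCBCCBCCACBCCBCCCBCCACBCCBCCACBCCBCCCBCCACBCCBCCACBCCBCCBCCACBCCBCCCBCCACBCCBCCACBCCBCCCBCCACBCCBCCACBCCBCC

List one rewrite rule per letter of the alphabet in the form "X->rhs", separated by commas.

  step 4 ⇒ step 5: CBCCACBCCBCCACBCCBCCBCCACBCCBCCCBCCACBCCBCCACBCCBCCCBCCACBCCBCCACBCCBCCCBCCACBCCBCCACBCCBCC ⇒ BCC·AC·BCC·BCC·C·BCC·AC·BCC·BCC·AC·BCC·BCC·C·BCC·AC·BCC·BCC·AC·BCC·BCC·AC·BCC·BCC·C·BCC·AC·BCC·BCC·AC·BCC·BCC·BCC·AC·BCC·BCC·C·BCC·AC·BCC·BCC·AC·BCC·BCC·C·BCC·AC·BCC·BCC·AC·BCC·BCC·BCC·AC·BCC·BCC·C·BCC·AC·BCC·BCC·AC·BCC·BCC·C·BCC·AC·BCC·BCC·AC·BCC·BCC·BCC·AC·BCC·BCC·C·BCC·AC·BCC·BCC·AC·BCC·BCC·C·BCC·AC·BCC·BCC·AC·BCC·BCC
    A ↦ C
    B ↦ AC
    C ↦ BCC

A->C, B->AC, C->BCC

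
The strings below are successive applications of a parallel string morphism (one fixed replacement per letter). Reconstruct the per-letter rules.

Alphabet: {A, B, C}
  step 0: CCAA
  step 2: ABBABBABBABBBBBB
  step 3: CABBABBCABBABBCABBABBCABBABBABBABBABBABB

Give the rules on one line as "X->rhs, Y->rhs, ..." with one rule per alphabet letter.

A->C, B->ABB, C->BB

  step 2 ⇒ step 3: ABBABBABBABBBBBB ⇒ C·ABB·ABB·C·ABB·ABB·C·ABB·ABB·C·ABB·ABB·ABB·ABB·ABB·ABB
    A ↦ C
    B ↦ ABB
    C ↦ BB  (constrained at step 0)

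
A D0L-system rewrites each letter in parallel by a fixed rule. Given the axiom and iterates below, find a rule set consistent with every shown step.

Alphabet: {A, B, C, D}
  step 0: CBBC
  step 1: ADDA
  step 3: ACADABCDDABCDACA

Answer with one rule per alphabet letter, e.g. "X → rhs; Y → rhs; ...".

  step 0 ⇒ step 1: CBBC ⇒ A·D·D·A
    B ↦ D
    C ↦ A
    A ↦ AC  (constrained at step 1)
    D ↦ BCD  (constrained at step 1)

A->AC, B->D, C->A, D->BCD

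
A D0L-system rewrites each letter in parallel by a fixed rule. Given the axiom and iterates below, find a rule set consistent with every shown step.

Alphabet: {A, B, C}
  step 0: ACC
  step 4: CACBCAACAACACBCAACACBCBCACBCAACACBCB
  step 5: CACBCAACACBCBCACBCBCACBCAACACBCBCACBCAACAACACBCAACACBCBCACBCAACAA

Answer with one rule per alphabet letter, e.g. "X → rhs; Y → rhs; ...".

  step 4 ⇒ step 5: CACBCAACAACACBCAACACBCBCACBCAACACBCB ⇒ CA·CB·CA·A·CA·CB·CB·CA·CB·CB·CA·CB·CA·A·CA·CB·CB·CA·CB·CA·A·CA·A·CA·CB·CA·A·CA·CB·CB·CA·CB·CA·A·CA·A
    A ↦ CB
    B ↦ A
    C ↦ CA

A->CB, B->A, C->CA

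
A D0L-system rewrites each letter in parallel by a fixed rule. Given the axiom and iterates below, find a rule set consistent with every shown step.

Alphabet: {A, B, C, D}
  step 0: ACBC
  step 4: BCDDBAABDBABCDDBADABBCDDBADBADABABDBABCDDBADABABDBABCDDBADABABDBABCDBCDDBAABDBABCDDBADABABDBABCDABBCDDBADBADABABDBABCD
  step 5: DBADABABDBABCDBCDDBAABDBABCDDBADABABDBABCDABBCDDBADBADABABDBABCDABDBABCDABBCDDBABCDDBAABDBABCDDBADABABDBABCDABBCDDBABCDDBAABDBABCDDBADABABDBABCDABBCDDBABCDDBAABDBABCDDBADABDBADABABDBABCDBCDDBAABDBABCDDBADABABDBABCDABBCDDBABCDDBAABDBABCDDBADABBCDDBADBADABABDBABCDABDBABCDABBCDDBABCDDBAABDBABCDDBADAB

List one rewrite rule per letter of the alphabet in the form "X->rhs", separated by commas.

A->BCD, B->DBA, C->D, D->AB

  step 4 ⇒ step 5: BCDDBAABDBABCDDBADABBCDDBADBADABABDBABCDDBADABABDBABCDDBADABABDBABCDBCDDBAABDBABCDDBADABABDBABCDABBCDDBADBADABABDBABCD ⇒ DBA·D·AB·AB·DBA·BCD·BCD·DBA·AB·DBA·BCD·DBA·D·AB·AB·DBA·BCD·AB·BCD·DBA·DBA·D·AB·AB·DBA·BCD·AB·DBA·BCD·AB·BCD·DBA·BCD·DBA·AB·DBA·BCD·DBA·D·AB·AB·DBA·BCD·AB·BCD·DBA·BCD·DBA·AB·DBA·BCD·DBA·D·AB·AB·DBA·BCD·AB·BCD·DBA·BCD·DBA·AB·DBA·BCD·DBA·D·AB·DBA·D·AB·AB·DBA·BCD·BCD·DBA·AB·DBA·BCD·DBA·D·AB·AB·DBA·BCD·AB·BCD·DBA·BCD·DBA·AB·DBA·BCD·DBA·D·AB·BCD·DBA·DBA·D·AB·AB·DBA·BCD·AB·DBA·BCD·AB·BCD·DBA·BCD·DBA·AB·DBA·BCD·DBA·D·AB
    A ↦ BCD
    B ↦ DBA
    C ↦ D
    D ↦ AB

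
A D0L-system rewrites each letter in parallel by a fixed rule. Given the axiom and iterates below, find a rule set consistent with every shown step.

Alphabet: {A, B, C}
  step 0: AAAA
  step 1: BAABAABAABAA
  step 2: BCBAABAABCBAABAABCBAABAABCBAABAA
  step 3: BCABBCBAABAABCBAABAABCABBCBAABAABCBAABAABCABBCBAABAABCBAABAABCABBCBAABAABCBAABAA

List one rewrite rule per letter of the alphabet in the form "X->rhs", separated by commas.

  step 2 ⇒ step 3: BCBAABAABCBAABAABCBAABAABCBAABAA ⇒ BC·AB·BC·BAA·BAA·BC·BAA·BAA·BC·AB·BC·BAA·BAA·BC·BAA·BAA·BC·AB·BC·BAA·BAA·BC·BAA·BAA·BC·AB·BC·BAA·BAA·BC·BAA·BAA
    A ↦ BAA
    B ↦ BC
    C ↦ AB

A->BAA, B->BC, C->AB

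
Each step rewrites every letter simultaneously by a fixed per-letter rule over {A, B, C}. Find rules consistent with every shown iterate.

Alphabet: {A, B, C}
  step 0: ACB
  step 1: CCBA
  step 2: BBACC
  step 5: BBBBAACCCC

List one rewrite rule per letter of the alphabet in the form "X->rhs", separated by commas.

A->CC, B->A, C->B

  step 1 ⇒ step 2: CCBA ⇒ B·B·A·CC
    A ↦ CC
    B ↦ A
    C ↦ B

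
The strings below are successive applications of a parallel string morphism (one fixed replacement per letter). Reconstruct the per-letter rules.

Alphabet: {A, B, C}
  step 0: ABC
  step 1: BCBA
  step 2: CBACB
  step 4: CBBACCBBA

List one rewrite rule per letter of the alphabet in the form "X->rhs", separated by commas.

A->B, B->C, C->BA

  step 1 ⇒ step 2: BCBA ⇒ C·BA·C·B
    A ↦ B
    B ↦ C
    C ↦ BA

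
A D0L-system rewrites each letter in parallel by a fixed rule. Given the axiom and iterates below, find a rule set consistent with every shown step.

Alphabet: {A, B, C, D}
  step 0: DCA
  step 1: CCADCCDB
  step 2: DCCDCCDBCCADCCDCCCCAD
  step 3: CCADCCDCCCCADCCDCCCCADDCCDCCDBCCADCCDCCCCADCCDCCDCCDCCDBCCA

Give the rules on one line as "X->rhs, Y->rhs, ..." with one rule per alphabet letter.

A->DB, B->D, C->DCC, D->CCA

  step 2 ⇒ step 3: DCCDCCDBCCADCCDCCCCAD ⇒ CCA·DCC·DCC·CCA·DCC·DCC·CCA·D·DCC·DCC·DB·CCA·DCC·DCC·CCA·DCC·DCC·DCC·DCC·DB·CCA
    A ↦ DB
    B ↦ D
    C ↦ DCC
    D ↦ CCA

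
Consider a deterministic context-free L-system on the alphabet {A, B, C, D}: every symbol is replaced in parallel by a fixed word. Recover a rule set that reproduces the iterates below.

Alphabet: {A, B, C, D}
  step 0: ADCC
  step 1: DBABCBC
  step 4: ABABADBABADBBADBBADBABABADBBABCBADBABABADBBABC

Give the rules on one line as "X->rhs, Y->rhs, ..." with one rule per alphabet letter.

  step 0 ⇒ step 1: ADCC ⇒ DB·A·BC·BC
    A ↦ DB
    C ↦ BC
    D ↦ A
    B ↦ BA  (constrained at step 1)

A->DB, B->BA, C->BC, D->A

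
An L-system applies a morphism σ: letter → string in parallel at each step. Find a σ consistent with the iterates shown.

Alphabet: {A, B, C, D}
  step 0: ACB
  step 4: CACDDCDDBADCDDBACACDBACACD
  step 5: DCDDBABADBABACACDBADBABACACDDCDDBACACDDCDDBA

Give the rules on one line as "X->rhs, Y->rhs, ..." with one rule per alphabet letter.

A->CD, B->CA, C->D, D->BA

  step 4 ⇒ step 5: CACDDCDDBADCDDBACACDBACACD ⇒ D·CD·D·BA·BA·D·BA·BA·CA·CD·BA·D·BA·BA·CA·CD·D·CD·D·BA·CA·CD·D·CD·D·BA
    A ↦ CD
    B ↦ CA
    C ↦ D
    D ↦ BA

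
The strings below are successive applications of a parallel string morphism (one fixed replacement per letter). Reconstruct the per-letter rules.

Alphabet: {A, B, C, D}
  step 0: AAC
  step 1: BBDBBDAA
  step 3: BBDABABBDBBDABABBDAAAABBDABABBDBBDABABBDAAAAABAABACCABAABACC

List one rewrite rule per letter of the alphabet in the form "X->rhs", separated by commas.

  step 0 ⇒ step 1: AAC ⇒ BBD·BBD·AA
    A ↦ BBD
    C ↦ AA
    B ↦ ABA  (constrained at step 1)
    D ↦ CC  (constrained at step 1)

A->BBD, B->ABA, C->AA, D->CC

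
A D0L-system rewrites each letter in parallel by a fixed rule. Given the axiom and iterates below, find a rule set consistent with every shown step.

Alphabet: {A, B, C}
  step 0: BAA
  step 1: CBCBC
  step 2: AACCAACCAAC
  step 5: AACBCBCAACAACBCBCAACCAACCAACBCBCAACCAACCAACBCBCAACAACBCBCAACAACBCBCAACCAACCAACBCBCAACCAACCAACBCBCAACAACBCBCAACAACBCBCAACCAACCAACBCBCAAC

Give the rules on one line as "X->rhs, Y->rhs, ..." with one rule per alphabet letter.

A->BC, B->C, C->AAC

  step 1 ⇒ step 2: CBCBC ⇒ AAC·C·AAC·C·AAC
    B ↦ C
    C ↦ AAC
  step 0 ⇒ step 1: BAA ⇒ C·BC·BC
    A ↦ BC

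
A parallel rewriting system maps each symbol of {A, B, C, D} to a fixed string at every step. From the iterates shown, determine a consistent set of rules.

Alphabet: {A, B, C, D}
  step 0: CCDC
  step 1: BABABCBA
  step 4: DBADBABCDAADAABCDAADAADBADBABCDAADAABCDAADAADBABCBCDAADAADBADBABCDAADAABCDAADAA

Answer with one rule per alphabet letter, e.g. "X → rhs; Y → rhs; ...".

  step 0 ⇒ step 1: CCDC ⇒ BA·BA·BC·BA
    C ↦ BA
    D ↦ BC
    A ↦ DAA  (constrained at step 1)
    B ↦ D  (constrained at step 1)

A->DAA, B->D, C->BA, D->BC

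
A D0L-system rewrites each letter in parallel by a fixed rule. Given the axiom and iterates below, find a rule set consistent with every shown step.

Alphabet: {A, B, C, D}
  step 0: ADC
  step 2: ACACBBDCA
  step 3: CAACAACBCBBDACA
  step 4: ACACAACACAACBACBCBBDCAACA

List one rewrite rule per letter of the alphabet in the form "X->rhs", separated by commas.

  step 3 ⇒ step 4: CAACAACBCBBDACA ⇒ A·CA·CA·A·CA·CA·A·CB·A·CB·CB·BD·CA·A·CA
    A ↦ CA
    B ↦ CB
    C ↦ A
    D ↦ BD

A->CA, B->CB, C->A, D->BD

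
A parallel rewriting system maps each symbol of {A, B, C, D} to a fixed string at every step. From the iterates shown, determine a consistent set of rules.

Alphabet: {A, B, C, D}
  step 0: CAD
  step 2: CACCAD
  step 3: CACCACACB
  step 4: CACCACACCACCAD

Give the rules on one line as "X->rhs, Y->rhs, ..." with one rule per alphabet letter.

A->C, B->D, C->CA, D->B

  step 3 ⇒ step 4: CACCACACB ⇒ CA·C·CA·CA·C·CA·C·CA·D
    A ↦ C
    B ↦ D
    C ↦ CA
  step 2 ⇒ step 3: CACCAD ⇒ CA·C·CA·CA·C·B
    D ↦ B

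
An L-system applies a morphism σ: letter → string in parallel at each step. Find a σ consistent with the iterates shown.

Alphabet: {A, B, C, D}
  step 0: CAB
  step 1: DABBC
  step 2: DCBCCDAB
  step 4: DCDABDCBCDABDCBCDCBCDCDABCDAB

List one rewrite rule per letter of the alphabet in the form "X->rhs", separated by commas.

A->B, B->C, C->DAB, D->DC

  step 1 ⇒ step 2: DABBC ⇒ DC·B·C·C·DAB
    A ↦ B
    B ↦ C
    C ↦ DAB
    D ↦ DC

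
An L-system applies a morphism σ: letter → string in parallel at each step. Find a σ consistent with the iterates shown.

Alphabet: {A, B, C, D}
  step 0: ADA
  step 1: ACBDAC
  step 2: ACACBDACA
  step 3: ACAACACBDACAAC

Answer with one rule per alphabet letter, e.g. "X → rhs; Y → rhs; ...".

A->AC, B->C, C->A, D->BD

  step 2 ⇒ step 3: ACACBDACA ⇒ AC·A·AC·A·C·BD·AC·A·AC
    A ↦ AC
    B ↦ C
    C ↦ A
    D ↦ BD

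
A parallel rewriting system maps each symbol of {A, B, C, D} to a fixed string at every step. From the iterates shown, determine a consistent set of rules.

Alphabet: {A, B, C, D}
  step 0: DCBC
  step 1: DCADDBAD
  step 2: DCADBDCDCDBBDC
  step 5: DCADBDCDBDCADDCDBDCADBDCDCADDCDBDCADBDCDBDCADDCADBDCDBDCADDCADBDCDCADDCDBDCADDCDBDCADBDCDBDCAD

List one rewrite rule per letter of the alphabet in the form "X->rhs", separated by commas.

A->B, B->DB, C->AD, D->DC

  step 1 ⇒ step 2: DCADDBAD ⇒ DC·AD·B·DC·DC·DB·B·DC
    A ↦ B
    B ↦ DB
    C ↦ AD
    D ↦ DC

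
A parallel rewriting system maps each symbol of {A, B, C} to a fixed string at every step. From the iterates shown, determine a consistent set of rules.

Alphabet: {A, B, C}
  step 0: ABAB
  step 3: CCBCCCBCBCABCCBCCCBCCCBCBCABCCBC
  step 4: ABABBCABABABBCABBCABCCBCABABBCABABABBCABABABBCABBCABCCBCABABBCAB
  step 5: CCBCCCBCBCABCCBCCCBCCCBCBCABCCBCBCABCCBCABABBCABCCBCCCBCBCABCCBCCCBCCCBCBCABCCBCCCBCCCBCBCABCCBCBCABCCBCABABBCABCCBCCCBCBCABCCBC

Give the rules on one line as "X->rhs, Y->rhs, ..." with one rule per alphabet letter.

  step 4 ⇒ step 5: ABABBCABABABBCABBCABCCBCABABBCABABABBCABABABBCABBCABCCBCABABBCAB ⇒ CC·BC·CC·BC·BC·AB·CC·BC·CC·BC·CC·BC·BC·AB·CC·BC·BC·AB·CC·BC·AB·AB·BC·AB·CC·BC·CC·BC·BC·AB·CC·BC·CC·BC·CC·BC·BC·AB·CC·BC·CC·BC·CC·BC·BC·AB·CC·BC·BC·AB·CC·BC·AB·AB·BC·AB·CC·BC·CC·BC·BC·AB·CC·BC
    A ↦ CC
    B ↦ BC
    C ↦ AB

A->CC, B->BC, C->AB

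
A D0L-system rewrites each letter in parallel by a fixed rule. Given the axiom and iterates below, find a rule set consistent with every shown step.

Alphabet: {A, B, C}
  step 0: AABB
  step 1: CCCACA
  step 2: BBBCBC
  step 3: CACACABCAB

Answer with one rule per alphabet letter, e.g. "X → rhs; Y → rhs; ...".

A->C, B->CA, C->B

  step 2 ⇒ step 3: BBBCBC ⇒ CA·CA·CA·B·CA·B
    B ↦ CA
    C ↦ B
  step 0 ⇒ step 1: AABB ⇒ C·C·CA·CA
    A ↦ C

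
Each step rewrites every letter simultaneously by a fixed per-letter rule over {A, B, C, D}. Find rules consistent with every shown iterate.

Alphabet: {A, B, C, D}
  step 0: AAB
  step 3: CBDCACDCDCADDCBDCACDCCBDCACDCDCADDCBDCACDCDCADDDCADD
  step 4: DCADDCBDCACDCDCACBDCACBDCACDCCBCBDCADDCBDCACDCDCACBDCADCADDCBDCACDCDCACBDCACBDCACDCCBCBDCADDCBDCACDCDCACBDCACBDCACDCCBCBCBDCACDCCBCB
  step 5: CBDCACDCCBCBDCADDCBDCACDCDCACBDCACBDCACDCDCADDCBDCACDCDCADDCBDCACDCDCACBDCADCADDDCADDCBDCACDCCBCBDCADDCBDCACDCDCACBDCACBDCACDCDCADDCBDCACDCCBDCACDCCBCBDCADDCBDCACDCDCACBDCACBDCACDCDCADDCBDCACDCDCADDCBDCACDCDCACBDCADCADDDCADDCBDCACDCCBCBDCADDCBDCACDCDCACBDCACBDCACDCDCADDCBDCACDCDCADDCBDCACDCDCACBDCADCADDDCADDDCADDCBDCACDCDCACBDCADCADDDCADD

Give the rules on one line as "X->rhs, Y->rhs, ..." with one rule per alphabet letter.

A->CDC, B->DD, C->DCA, D->CB

  step 4 ⇒ step 5: DCADDCBDCACDCDCACBDCACBDCACDCCBCBDCADDCBDCACDCDCACBDCADCADDCBDCACDCDCACBDCACBDCACDCCBCBDCADDCBDCACDCDCACBDCACBDCACDCCBCBCBDCACDCCBCB ⇒ CB·DCA·CDC·CB·CB·DCA·DD·CB·DCA·CDC·DCA·CB·DCA·CB·DCA·CDC·DCA·DD·CB·DCA·CDC·DCA·DD·CB·DCA·CDC·DCA·CB·DCA·DCA·DD·DCA·DD·CB·DCA·CDC·CB·CB·DCA·DD·CB·DCA·CDC·DCA·CB·DCA·CB·DCA·CDC·DCA·DD·CB·DCA·CDC·CB·DCA·CDC·CB·CB·DCA·DD·CB·DCA·CDC·DCA·CB·DCA·CB·DCA·CDC·DCA·DD·CB·DCA·CDC·DCA·DD·CB·DCA·CDC·DCA·CB·DCA·DCA·DD·DCA·DD·CB·DCA·CDC·CB·CB·DCA·DD·CB·DCA·CDC·DCA·CB·DCA·CB·DCA·CDC·DCA·DD·CB·DCA·CDC·DCA·DD·CB·DCA·CDC·DCA·CB·DCA·DCA·DD·DCA·DD·DCA·DD·CB·DCA·CDC·DCA·CB·DCA·DCA·DD·DCA·DD
    A ↦ CDC
    B ↦ DD
    C ↦ DCA
    D ↦ CB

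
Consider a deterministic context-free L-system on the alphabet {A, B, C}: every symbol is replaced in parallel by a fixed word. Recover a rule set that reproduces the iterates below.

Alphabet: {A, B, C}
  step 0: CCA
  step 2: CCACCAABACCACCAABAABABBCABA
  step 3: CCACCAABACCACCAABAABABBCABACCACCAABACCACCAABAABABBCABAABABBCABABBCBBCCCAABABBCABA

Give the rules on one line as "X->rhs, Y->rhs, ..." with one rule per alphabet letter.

  step 2 ⇒ step 3: CCACCAABACCACCAABAABABBCABA ⇒ CCA·CCA·ABA·CCA·CCA·ABA·ABA·BBC·ABA·CCA·CCA·ABA·CCA·CCA·ABA·ABA·BBC·ABA·ABA·BBC·ABA·BBC·BBC·CCA·ABA·BBC·ABA
    A ↦ ABA
    B ↦ BBC
    C ↦ CCA

A->ABA, B->BBC, C->CCA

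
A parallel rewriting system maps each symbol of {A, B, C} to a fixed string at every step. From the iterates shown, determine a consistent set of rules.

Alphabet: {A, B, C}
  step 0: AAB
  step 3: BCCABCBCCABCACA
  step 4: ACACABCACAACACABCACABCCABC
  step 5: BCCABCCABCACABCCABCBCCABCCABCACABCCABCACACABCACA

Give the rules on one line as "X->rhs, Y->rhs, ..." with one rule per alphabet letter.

A->BC, B->A, C->CA

  step 4 ⇒ step 5: ACACABCACAACACABCACABCCABC ⇒ BC·CA·BC·CA·BC·A·CA·BC·CA·BC·BC·CA·BC·CA·BC·A·CA·BC·CA·BC·A·CA·CA·BC·A·CA
    A ↦ BC
    B ↦ A
    C ↦ CA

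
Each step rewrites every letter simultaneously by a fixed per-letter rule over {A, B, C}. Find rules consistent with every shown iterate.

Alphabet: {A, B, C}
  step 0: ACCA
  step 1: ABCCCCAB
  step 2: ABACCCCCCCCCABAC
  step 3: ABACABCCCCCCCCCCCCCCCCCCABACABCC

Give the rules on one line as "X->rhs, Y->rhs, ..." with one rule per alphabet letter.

A->AB, B->AC, C->CC

  step 2 ⇒ step 3: ABACCCCCCCCCABAC ⇒ AB·AC·AB·CC·CC·CC·CC·CC·CC·CC·CC·CC·AB·AC·AB·CC
    A ↦ AB
    B ↦ AC
    C ↦ CC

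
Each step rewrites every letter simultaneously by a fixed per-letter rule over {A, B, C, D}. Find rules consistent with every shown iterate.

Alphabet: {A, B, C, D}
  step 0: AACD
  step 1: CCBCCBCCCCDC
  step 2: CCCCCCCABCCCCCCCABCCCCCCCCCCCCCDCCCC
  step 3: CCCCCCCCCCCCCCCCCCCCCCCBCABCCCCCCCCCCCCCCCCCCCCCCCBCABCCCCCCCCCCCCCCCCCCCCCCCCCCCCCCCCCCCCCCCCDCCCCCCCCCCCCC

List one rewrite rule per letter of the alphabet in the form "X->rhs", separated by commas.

  step 2 ⇒ step 3: CCCCCCCABCCCCCCCABCCCCCCCCCCCCCDCCCC ⇒ CCC·CCC·CCC·CCC·CCC·CCC·CCC·CCB·CAB·CCC·CCC·CCC·CCC·CCC·CCC·CCC·CCB·CAB·CCC·CCC·CCC·CCC·CCC·CCC·CCC·CCC·CCC·CCC·CCC·CCC·CCC·CDC·CCC·CCC·CCC·CCC
    A ↦ CCB
    B ↦ CAB
    C ↦ CCC
    D ↦ CDC

A->CCB, B->CAB, C->CCC, D->CDC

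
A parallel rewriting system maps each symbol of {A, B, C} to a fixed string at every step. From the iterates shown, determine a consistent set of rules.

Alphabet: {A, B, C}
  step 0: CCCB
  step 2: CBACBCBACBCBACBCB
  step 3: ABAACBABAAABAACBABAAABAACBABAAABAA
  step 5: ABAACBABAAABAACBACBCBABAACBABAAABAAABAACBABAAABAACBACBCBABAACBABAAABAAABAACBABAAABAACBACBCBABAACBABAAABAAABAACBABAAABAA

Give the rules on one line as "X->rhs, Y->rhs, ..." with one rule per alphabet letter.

  step 2 ⇒ step 3: CBACBCBACBCBACBCB ⇒ ABA·A·CB·ABA·A·ABA·A·CB·ABA·A·ABA·A·CB·ABA·A·ABA·A
    A ↦ CB
    B ↦ A
    C ↦ ABA

A->CB, B->A, C->ABA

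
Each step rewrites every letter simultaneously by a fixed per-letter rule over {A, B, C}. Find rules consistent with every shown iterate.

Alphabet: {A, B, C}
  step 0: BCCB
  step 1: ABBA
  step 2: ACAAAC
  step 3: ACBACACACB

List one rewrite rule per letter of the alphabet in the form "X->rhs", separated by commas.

A->AC, B->A, C->B

  step 2 ⇒ step 3: ACAAAC ⇒ AC·B·AC·AC·AC·B
    A ↦ AC
    C ↦ B
  step 0 ⇒ step 1: BCCB ⇒ A·B·B·A
    B ↦ A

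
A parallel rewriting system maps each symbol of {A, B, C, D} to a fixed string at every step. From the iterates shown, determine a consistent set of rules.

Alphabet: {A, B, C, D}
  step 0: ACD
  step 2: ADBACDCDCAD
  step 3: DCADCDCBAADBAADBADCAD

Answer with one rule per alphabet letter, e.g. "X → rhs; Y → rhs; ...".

  step 2 ⇒ step 3: ADBACDCDCAD ⇒ DC·AD·C·DC·BA·AD·BA·AD·BA·DC·AD
    A ↦ DC
    B ↦ C
    C ↦ BA
    D ↦ AD

A->DC, B->C, C->BA, D->AD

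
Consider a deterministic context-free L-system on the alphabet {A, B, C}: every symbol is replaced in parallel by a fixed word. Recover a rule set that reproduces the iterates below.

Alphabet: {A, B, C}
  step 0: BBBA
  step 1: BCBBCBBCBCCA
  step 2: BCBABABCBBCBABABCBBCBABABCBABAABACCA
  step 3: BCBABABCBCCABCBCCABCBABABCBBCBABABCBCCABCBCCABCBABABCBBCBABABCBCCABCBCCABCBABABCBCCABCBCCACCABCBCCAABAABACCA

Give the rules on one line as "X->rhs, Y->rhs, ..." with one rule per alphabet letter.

A->CCA, B->BCB, C->ABA

  step 2 ⇒ step 3: BCBABABCBBCBABABCBBCBABABCBABAABACCA ⇒ BCB·ABA·BCB·CCA·BCB·CCA·BCB·ABA·BCB·BCB·ABA·BCB·CCA·BCB·CCA·BCB·ABA·BCB·BCB·ABA·BCB·CCA·BCB·CCA·BCB·ABA·BCB·CCA·BCB·CCA·CCA·BCB·CCA·ABA·ABA·CCA
    A ↦ CCA
    B ↦ BCB
    C ↦ ABA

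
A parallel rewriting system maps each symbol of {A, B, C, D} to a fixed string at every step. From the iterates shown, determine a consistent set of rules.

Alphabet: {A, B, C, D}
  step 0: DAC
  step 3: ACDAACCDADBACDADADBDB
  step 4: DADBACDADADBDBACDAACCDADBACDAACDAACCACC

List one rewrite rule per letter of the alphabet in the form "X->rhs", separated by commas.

A->DA, B->C, C->DB, D->AC

  step 3 ⇒ step 4: ACDAACCDADBACDADADBDB ⇒ DA·DB·AC·DA·DA·DB·DB·AC·DA·AC·C·DA·DB·AC·DA·AC·DA·AC·C·AC·C
    A ↦ DA
    B ↦ C
    C ↦ DB
    D ↦ AC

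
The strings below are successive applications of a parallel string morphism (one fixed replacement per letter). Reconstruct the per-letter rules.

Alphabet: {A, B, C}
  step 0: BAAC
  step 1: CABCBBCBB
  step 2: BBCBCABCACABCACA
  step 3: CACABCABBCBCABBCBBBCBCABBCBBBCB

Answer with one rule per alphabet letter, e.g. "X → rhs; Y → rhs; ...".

A->BCB, B->CA, C->B

  step 2 ⇒ step 3: BBCBCABCACABCACA ⇒ CA·CA·B·CA·B·BCB·CA·B·BCB·B·BCB·CA·B·BCB·B·BCB
    A ↦ BCB
    B ↦ CA
    C ↦ B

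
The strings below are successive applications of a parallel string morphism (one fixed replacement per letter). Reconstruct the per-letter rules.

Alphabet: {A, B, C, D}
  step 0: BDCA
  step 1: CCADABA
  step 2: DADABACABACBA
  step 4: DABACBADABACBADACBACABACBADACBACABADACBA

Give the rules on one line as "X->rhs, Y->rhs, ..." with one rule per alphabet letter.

A->BA, B->C, C->DA, D->CA

  step 1 ⇒ step 2: CCADABA ⇒ DA·DA·BA·CA·BA·C·BA
    A ↦ BA
    B ↦ C
    C ↦ DA
    D ↦ CA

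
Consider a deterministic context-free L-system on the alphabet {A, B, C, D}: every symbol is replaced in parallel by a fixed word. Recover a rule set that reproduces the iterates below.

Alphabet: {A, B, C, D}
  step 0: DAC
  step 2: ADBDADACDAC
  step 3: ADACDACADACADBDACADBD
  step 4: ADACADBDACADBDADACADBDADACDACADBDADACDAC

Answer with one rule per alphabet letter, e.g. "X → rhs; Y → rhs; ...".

A->AD, B->D, C->BD, D->AC

  step 3 ⇒ step 4: ADACDACADACADBDACADBD ⇒ AD·AC·AD·BD·AC·AD·BD·AD·AC·AD·BD·AD·AC·D·AC·AD·BD·AD·AC·D·AC
    A ↦ AD
    B ↦ D
    C ↦ BD
    D ↦ AC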